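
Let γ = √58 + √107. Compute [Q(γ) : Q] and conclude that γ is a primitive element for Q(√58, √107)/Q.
[Q(γ) : Q] = 4 (equivalently, Q(γ) = Q(√58, √107))

Obviously Q(γ) ⊆ Q(√58, √107), and [Q(√58, √107):Q] = 4 (since 58, 107 are distinct squarefree integers > 1 with 6206 not a perfect square). To show equality we compute the minimal polynomial of γ. From γ = √58 + √107: γ^2 = 58 + 2√(6206) + 107 = 165 + 2√(6206), so γ^2 - 165 = 2√(6206); squaring, (γ^2 - 165)^2 = 4·6206, i.e. γ^4 - 330γ^2 + 27225 - 24824 = 0, i.e. γ^4 - 330γ^2 + 2401 = 0. So γ is a root of x^4 - 330x^2 + 2401. This polynomial is irreducible over Q: it has no rational root (each ±√58 ± √107 is irrational), and any factorization into two quadratics over Q would force √(6206) ∈ Q (pairing opposite roots) or √58, √107 ∈ Q (other pairings), all impossible. Hence [Q(γ):Q] = 4 = [Q(√58, √107):Q], so Q(γ) = Q(√58, √107).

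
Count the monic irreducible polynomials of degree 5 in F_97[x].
There are 1717468032 monic irreducible polynomials of degree 5 over F_97

Each element of F_{97^5} that lies in no proper subfield is a root of exactly one monic irreducible of degree 5 over F_97, and each such polynomial has 5 distinct roots in F_{97^5}. By Möbius inversion the count is N_97(5) = (1/5) Σ_{d|5} μ(5/d) · 97^d = (1/5)(μ(5)·97^1 + μ(1)·97^5) = 8587340160/5 = 1717468032.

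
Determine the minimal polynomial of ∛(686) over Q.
m_α(x) = x^3 - 686

α satisfies α^3 = 686, so x^3 - 686 annihilates α. By the rational root test, a rational root p/q (in lowest terms) of x^3 - 686 would satisfy p^3 = 686 q^3, forcing q = 1 and p^3 = 686; but 686 is not a perfect cube, contradiction. A monic cubic over Q with no rational root is irreducible (any nontrivial factorization would include a linear factor). Hence x^3 - 686 is the minimal polynomial of α, and in particular [Q(α):Q] = 3.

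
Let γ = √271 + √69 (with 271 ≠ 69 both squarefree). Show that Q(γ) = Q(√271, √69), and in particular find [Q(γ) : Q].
[Q(γ) : Q] = 4 (equivalently, Q(γ) = Q(√271, √69))

Obviously Q(γ) ⊆ Q(√271, √69), and [Q(√271, √69):Q] = 4 (since 271, 69 are distinct squarefree integers > 1 with 18699 not a perfect square). To show equality we compute the minimal polynomial of γ. From γ = √271 + √69: γ^2 = 271 + 2√(18699) + 69 = 340 + 2√(18699), so γ^2 - 340 = 2√(18699); squaring, (γ^2 - 340)^2 = 4·18699, i.e. γ^4 - 680γ^2 + 115600 - 74796 = 0, i.e. γ^4 - 680γ^2 + 40804 = 0. So γ is a root of x^4 - 680x^2 + 40804. This polynomial is irreducible over Q: it has no rational root (each ±√271 ± √69 is irrational), and any factorization into two quadratics over Q would force √(18699) ∈ Q (pairing opposite roots) or √271, √69 ∈ Q (other pairings), all impossible. Hence [Q(γ):Q] = 4 = [Q(√271, √69):Q], so Q(γ) = Q(√271, √69).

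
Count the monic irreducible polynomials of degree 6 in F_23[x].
There are 24670536 monic irreducible polynomials of degree 6 over F_23

Each element of F_{23^6} that lies in no proper subfield is a root of exactly one monic irreducible of degree 6 over F_23, and each such polynomial has 6 distinct roots in F_{23^6}. By Möbius inversion the count is N_23(6) = (1/6) Σ_{d|6} μ(6/d) · 23^d = (1/6)(μ(6)·23^1 + μ(3)·23^2 + μ(2)·23^3 + μ(1)·23^6) = 148023216/6 = 24670536.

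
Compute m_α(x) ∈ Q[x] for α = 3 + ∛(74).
m_α(x) = x^3 - 9x^2 + 27x - 101

Set β = α - 3 = ∛(74), so β^3 = 74. Then (α - 3)^3 - 74 = 0, i.e. α is a root of g(x) = (x - 3)^3 - 74 = x^3 - 9x^2 + 27x - 101. Since g(x) = h(x - 3) where h(x) = x^3 - 74, and h is irreducible over Q (because 74 is not a perfect cube, so h has no rational root, and a monic cubic with no rational root is irreducible), g is also irreducible (irreducibility is preserved under the substitution x → x - 3). Hence m_α(x) = x^3 - 9x^2 + 27x - 101.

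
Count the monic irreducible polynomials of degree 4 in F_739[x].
There are 74561900130 monic irreducible polynomials of degree 4 over F_739

Each element of F_{739^4} that lies in no proper subfield is a root of exactly one monic irreducible of degree 4 over F_739, and each such polynomial has 4 distinct roots in F_{739^4}. By Möbius inversion the count is N_739(4) = (1/4) Σ_{d|4} μ(4/d) · 739^d = (1/4)(μ(4)·739^1 + μ(2)·739^2 + μ(1)·739^4) = 298247600520/4 = 74561900130.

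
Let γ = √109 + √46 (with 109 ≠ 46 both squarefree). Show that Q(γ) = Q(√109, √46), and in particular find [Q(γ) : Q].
[Q(γ) : Q] = 4 (equivalently, Q(γ) = Q(√109, √46))

Obviously Q(γ) ⊆ Q(√109, √46), and [Q(√109, √46):Q] = 4 (since 109, 46 are distinct squarefree integers > 1 with 5014 not a perfect square). To show equality we compute the minimal polynomial of γ. From γ = √109 + √46: γ^2 = 109 + 2√(5014) + 46 = 155 + 2√(5014), so γ^2 - 155 = 2√(5014); squaring, (γ^2 - 155)^2 = 4·5014, i.e. γ^4 - 310γ^2 + 24025 - 20056 = 0, i.e. γ^4 - 310γ^2 + 3969 = 0. So γ is a root of x^4 - 310x^2 + 3969. This polynomial is irreducible over Q: it has no rational root (each ±√109 ± √46 is irrational), and any factorization into two quadratics over Q would force √(5014) ∈ Q (pairing opposite roots) or √109, √46 ∈ Q (other pairings), all impossible. Hence [Q(γ):Q] = 4 = [Q(√109, √46):Q], so Q(γ) = Q(√109, √46).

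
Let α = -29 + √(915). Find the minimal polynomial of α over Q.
m_α(x) = x^2 + 58x - 74

From α + 29 = √(915), squaring gives (α + 29)^2 = 915, i.e. α^2 + 58α + 841 = 915, so α^2 + 58α - 74 = 0. The discriminant of x^2 + 58x - 74 is (58)^2 - 4·(-74) = 3364 + 296 = 3660, and 4·(915) is not a perfect square in Q since 915 is squarefree and ≠ 1. Hence x^2 + 58x - 74 is irreducible over Q and is the minimal polynomial of α.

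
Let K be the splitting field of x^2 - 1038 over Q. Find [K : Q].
[K : Q] = 2

f(x) = x^2 - 1038 factors as (x - √1038)(x + √1038). The splitting field is K = Q(√1038). Since 1038 is squarefree and > 1, it is not a perfect square, so x^2 - 1038 is irreducible over Q and [Q(√1038) : Q] = 2. Hence [K : Q] = 2.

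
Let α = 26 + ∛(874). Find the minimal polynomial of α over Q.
m_α(x) = x^3 - 78x^2 + 2028x - 18450

Set β = α - 26 = ∛(874), so β^3 = 874. Then (α - 26)^3 - 874 = 0, i.e. α is a root of g(x) = (x - 26)^3 - 874 = x^3 - 78x^2 + 2028x - 18450. Since g(x) = h(x - 26) where h(x) = x^3 - 874, and h is irreducible over Q (because 874 is not a perfect cube, so h has no rational root, and a monic cubic with no rational root is irreducible), g is also irreducible (irreducibility is preserved under the substitution x → x - 26). Hence m_α(x) = x^3 - 78x^2 + 2028x - 18450.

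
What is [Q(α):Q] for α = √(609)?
[Q(α):Q] = 2

[Q(α):Q] equals the degree of the minimal polynomial of α. Here α^2 = 609 and x^2 - 609 is irreducible (d = 609 is squarefree, ≠ 1, hence not a square), so deg(m_α) = 2. Thus [Q(α):Q] = 2.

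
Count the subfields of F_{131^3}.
F_{131^3} has 2 subfields

The subfields of F_{p^n} are exactly the fields F_{p^d} for d | n (each is the fixed field of the unique index-d subgroup of Gal(F_{p^n}/F_p) ≅ Z/nZ). The divisors of n = 3 are {1, 3}, giving 2 subfields: F_{131^1}, F_{131^3}.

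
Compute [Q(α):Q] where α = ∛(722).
[Q(α):Q] = 3

The minimal polynomial of α is x^3 - 722, irreducible over Q since 722 is not a perfect cube (so x^3 - 722 has no rational root). Hence [Q(α):Q] = deg(m_α) = 3.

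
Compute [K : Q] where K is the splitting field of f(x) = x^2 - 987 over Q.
[K : Q] = 2

f(x) = x^2 - 987 factors as (x - √987)(x + √987). The splitting field is K = Q(√987). Since 987 is squarefree and > 1, it is not a perfect square, so x^2 - 987 is irreducible over Q and [Q(√987) : Q] = 2. Hence [K : Q] = 2.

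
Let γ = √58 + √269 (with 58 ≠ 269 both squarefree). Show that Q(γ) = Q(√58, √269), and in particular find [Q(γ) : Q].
[Q(γ) : Q] = 4 (equivalently, Q(γ) = Q(√58, √269))

Obviously Q(γ) ⊆ Q(√58, √269), and [Q(√58, √269):Q] = 4 (since 58, 269 are distinct squarefree integers > 1 with 15602 not a perfect square). To show equality we compute the minimal polynomial of γ. From γ = √58 + √269: γ^2 = 58 + 2√(15602) + 269 = 327 + 2√(15602), so γ^2 - 327 = 2√(15602); squaring, (γ^2 - 327)^2 = 4·15602, i.e. γ^4 - 654γ^2 + 106929 - 62408 = 0, i.e. γ^4 - 654γ^2 + 44521 = 0. So γ is a root of x^4 - 654x^2 + 44521. This polynomial is irreducible over Q: it has no rational root (each ±√58 ± √269 is irrational), and any factorization into two quadratics over Q would force √(15602) ∈ Q (pairing opposite roots) or √58, √269 ∈ Q (other pairings), all impossible. Hence [Q(γ):Q] = 4 = [Q(√58, √269):Q], so Q(γ) = Q(√58, √269).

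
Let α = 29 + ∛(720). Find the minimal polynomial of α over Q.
m_α(x) = x^3 - 87x^2 + 2523x - 25109

Set β = α - 29 = ∛(720), so β^3 = 720. Then (α - 29)^3 - 720 = 0, i.e. α is a root of g(x) = (x - 29)^3 - 720 = x^3 - 87x^2 + 2523x - 25109. Since g(x) = h(x - 29) where h(x) = x^3 - 720, and h is irreducible over Q (because 720 is not a perfect cube, so h has no rational root, and a monic cubic with no rational root is irreducible), g is also irreducible (irreducibility is preserved under the substitution x → x - 29). Hence m_α(x) = x^3 - 87x^2 + 2523x - 25109.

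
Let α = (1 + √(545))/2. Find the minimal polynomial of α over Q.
m_α(x) = x^2 - x - 136

From 2α - 1 = √(545), squaring gives (2α - 1)^2 = 545, i.e. 4α^2 - 4α + 1 = 545, so α^2 - α + (1 - 545)/4 = 0. Since 545 ≡ 1 (mod 4), (1 - 545)/4 = -136 ∈ Z. The polynomial x^2 - x - 136 has discriminant 1 - 4·(-136) = 545, which is not a perfect square in Q (d = 545 is squarefree and ≠ 1), so x^2 - x - 136 is irreducible over Q. It is the minimal polynomial of α.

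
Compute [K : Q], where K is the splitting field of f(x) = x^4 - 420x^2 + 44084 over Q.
[K : Q] = 4

Solving the quadratic in x^2: x^2 = (420 ± √(420^2 - 4·44084))/2 = (420 ± √64)/2 = (420 ± 8)/2, giving x^2 = 206 or x^2 = 214. So f(x) = (x^2 - 206)(x^2 - 214) and the roots of f are ±√206, ±√214. Hence the splitting field is K = Q(√206, √214). Since 206 and 214 are distinct squarefree integers > 1, their product 44084 is not a perfect square, so √214 ∉ Q(√206). By the tower law [K:Q] = [Q(√206,√214):Q(√206)] · [Q(√206):Q] = 2 · 2 = 4.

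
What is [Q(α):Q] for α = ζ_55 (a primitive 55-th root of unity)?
[Q(α):Q] = 40

The minimal polynomial of ζ_55 over Q is the 55-th cyclotomic polynomial Φ_55(x), which is irreducible over Q and has degree φ(55) = 40. Hence [Q(α):Q] = φ(55) = 40.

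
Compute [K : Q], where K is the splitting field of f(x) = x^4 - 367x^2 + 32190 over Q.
[K : Q] = 4

Solving the quadratic in x^2: x^2 = (367 ± √(367^2 - 4·32190))/2 = (367 ± √5929)/2 = (367 ± 77)/2, giving x^2 = 145 or x^2 = 222. So f(x) = (x^2 - 145)(x^2 - 222) and the roots of f are ±√145, ±√222. Hence the splitting field is K = Q(√145, √222). Since 145 and 222 are distinct squarefree integers > 1, their product 32190 is not a perfect square, so √222 ∉ Q(√145). By the tower law [K:Q] = [Q(√145,√222):Q(√145)] · [Q(√145):Q] = 2 · 2 = 4.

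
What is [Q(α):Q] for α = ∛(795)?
[Q(α):Q] = 3

The minimal polynomial of α is x^3 - 795, irreducible over Q since 795 is not a perfect cube (so x^3 - 795 has no rational root). Hence [Q(α):Q] = deg(m_α) = 3.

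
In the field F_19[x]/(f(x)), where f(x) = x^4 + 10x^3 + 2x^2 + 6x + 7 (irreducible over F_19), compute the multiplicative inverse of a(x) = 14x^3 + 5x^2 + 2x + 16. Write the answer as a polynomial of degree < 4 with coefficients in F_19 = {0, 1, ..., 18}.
a(x)^(-1) ≡ 4x^2 + 9x + 3 (mod f(x))

Since f is irreducible over F_19, F_19[x]/(f) is a field and a(x) ≠ 0 has an inverse. Apply the extended Euclidean algorithm to f(x) and a(x) in F_19[x]: f(x) = (15x + 13)·a(x) + (2x^2 + 6x + 8);  a(x) = (7x + 10)·(2x^2 + 6x + 8) + (12). The last nonzero remainder is the constant 12 = gcd(f, a) in F_19. Back-substituting through the division chain expresses 12 = s(x)·a(x) + t(x)·f(x) with s(x) ≡ 10x^2 + 13x + 17 (mod f), so (10x^2 + 13x + 17)·a(x) ≡ 12 (mod f). Multiplying by 12^(-1) ≡ 8 in F_19 gives a(x)^(-1) ≡ 8·(10x^2 + 13x + 17) ≡ 4x^2 + 9x + 3 (mod f). Check: (14x^3 + 5x^2 + 2x + 16)·(4x^2 + 9x + 3) = 18x^5 + 13x^4 + 2x^2 + 17x + 10 ≡ 1 (mod x^4 + 10x^3 + 2x^2 + 6x + 7).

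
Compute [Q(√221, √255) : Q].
[Q(√221, √255) : Q] = 4

[Q(√221):Q] = 2 (min poly x^2 - 221, irreducible since 221 is squarefree > 1). For the top step, suppose √255 ∈ Q(√221), say √255 = c + d√221 with c, d ∈ Q. Squaring: 255 = c^2 + 221d^2 + 2cd√221. Since √221 ∉ Q this forces 2cd = 0. If d = 0 then √255 = c ∈ Q, contradicting 255 squarefree > 1. If c = 0 then 255 = 221d^2, so 221·255 = (221d)^2 is a perfect square in Q — but 221·255 = 56355 is not a perfect square (since 221 and 255 are distinct squarefree integers). Contradiction. Hence √255 ∉ Q(√221), so x^2 - 255 stays irreducible over Q(√221) and [Q(√221, √255) : Q(√221)] = 2. By the tower law, [Q(√221, √255) : Q] = 2 · 2 = 4.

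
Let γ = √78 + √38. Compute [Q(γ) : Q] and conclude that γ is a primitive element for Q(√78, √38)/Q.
[Q(γ) : Q] = 4 (equivalently, Q(γ) = Q(√78, √38))

Obviously Q(γ) ⊆ Q(√78, √38), and [Q(√78, √38):Q] = 4 (since 78, 38 are distinct squarefree integers > 1 with 2964 not a perfect square). To show equality we compute the minimal polynomial of γ. From γ = √78 + √38: γ^2 = 78 + 2√(2964) + 38 = 116 + 2√(2964), so γ^2 - 116 = 2√(2964); squaring, (γ^2 - 116)^2 = 4·2964, i.e. γ^4 - 232γ^2 + 13456 - 11856 = 0, i.e. γ^4 - 232γ^2 + 1600 = 0. So γ is a root of x^4 - 232x^2 + 1600. This polynomial is irreducible over Q: it has no rational root (each ±√78 ± √38 is irrational), and any factorization into two quadratics over Q would force √(2964) ∈ Q (pairing opposite roots) or √78, √38 ∈ Q (other pairings), all impossible. Hence [Q(γ):Q] = 4 = [Q(√78, √38):Q], so Q(γ) = Q(√78, √38).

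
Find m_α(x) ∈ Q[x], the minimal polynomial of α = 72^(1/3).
m_α(x) = x^3 - 72

α satisfies α^3 = 72, so x^3 - 72 annihilates α. By the rational root test, a rational root p/q (in lowest terms) of x^3 - 72 would satisfy p^3 = 72 q^3, forcing q = 1 and p^3 = 72; but 72 is not a perfect cube, contradiction. A monic cubic over Q with no rational root is irreducible (any nontrivial factorization would include a linear factor). Hence x^3 - 72 is the minimal polynomial of α, and in particular [Q(α):Q] = 3.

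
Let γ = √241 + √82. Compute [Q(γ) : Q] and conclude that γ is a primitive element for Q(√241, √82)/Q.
[Q(γ) : Q] = 4 (equivalently, Q(γ) = Q(√241, √82))

Obviously Q(γ) ⊆ Q(√241, √82), and [Q(√241, √82):Q] = 4 (since 241, 82 are distinct squarefree integers > 1 with 19762 not a perfect square). To show equality we compute the minimal polynomial of γ. From γ = √241 + √82: γ^2 = 241 + 2√(19762) + 82 = 323 + 2√(19762), so γ^2 - 323 = 2√(19762); squaring, (γ^2 - 323)^2 = 4·19762, i.e. γ^4 - 646γ^2 + 104329 - 79048 = 0, i.e. γ^4 - 646γ^2 + 25281 = 0. So γ is a root of x^4 - 646x^2 + 25281. This polynomial is irreducible over Q: it has no rational root (each ±√241 ± √82 is irrational), and any factorization into two quadratics over Q would force √(19762) ∈ Q (pairing opposite roots) or √241, √82 ∈ Q (other pairings), all impossible. Hence [Q(γ):Q] = 4 = [Q(√241, √82):Q], so Q(γ) = Q(√241, √82).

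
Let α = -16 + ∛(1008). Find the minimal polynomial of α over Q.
m_α(x) = x^3 + 48x^2 + 768x + 3088

Set β = α + 16 = ∛(1008), so β^3 = 1008. Then (α + 16)^3 - 1008 = 0, i.e. α is a root of g(x) = (x + 16)^3 - 1008 = x^3 + 48x^2 + 768x + 3088. Since g(x) = h(x + 16) where h(x) = x^3 - 1008, and h is irreducible over Q (because 1008 is not a perfect cube, so h has no rational root, and a monic cubic with no rational root is irreducible), g is also irreducible (irreducibility is preserved under the substitution x → x + 16). Hence m_α(x) = x^3 + 48x^2 + 768x + 3088.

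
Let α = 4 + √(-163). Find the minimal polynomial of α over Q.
m_α(x) = x^2 - 8x + 179

From α - 4 = √(-163), squaring gives (α - 4)^2 = -163, i.e. α^2 - 8α + 16 = -163, so α^2 - 8α + 179 = 0. The discriminant of x^2 - 8x + 179 is (-8)^2 - 4·(179) = 64 - 716 = -652, and 4·(-163) is not a perfect square in Q since -163 is squarefree and ≠ 1. Hence x^2 - 8x + 179 is irreducible over Q and is the minimal polynomial of α.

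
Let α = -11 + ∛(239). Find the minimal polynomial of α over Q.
m_α(x) = x^3 + 33x^2 + 363x + 1092

Set β = α + 11 = ∛(239), so β^3 = 239. Then (α + 11)^3 - 239 = 0, i.e. α is a root of g(x) = (x + 11)^3 - 239 = x^3 + 33x^2 + 363x + 1092. Since g(x) = h(x + 11) where h(x) = x^3 - 239, and h is irreducible over Q (because 239 is not a perfect cube, so h has no rational root, and a monic cubic with no rational root is irreducible), g is also irreducible (irreducibility is preserved under the substitution x → x + 11). Hence m_α(x) = x^3 + 33x^2 + 363x + 1092.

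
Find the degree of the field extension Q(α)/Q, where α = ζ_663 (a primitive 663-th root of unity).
[Q(α):Q] = 384

The minimal polynomial of ζ_663 over Q is the 663-th cyclotomic polynomial Φ_663(x), which is irreducible over Q and has degree φ(663) = 384. Hence [Q(α):Q] = φ(663) = 384.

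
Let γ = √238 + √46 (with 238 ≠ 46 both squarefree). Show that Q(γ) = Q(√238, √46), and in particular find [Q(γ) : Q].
[Q(γ) : Q] = 4 (equivalently, Q(γ) = Q(√238, √46))

Obviously Q(γ) ⊆ Q(√238, √46), and [Q(√238, √46):Q] = 4 (since 238, 46 are distinct squarefree integers > 1 with 10948 not a perfect square). To show equality we compute the minimal polynomial of γ. From γ = √238 + √46: γ^2 = 238 + 2√(10948) + 46 = 284 + 2√(10948), so γ^2 - 284 = 2√(10948); squaring, (γ^2 - 284)^2 = 4·10948, i.e. γ^4 - 568γ^2 + 80656 - 43792 = 0, i.e. γ^4 - 568γ^2 + 36864 = 0. So γ is a root of x^4 - 568x^2 + 36864. This polynomial is irreducible over Q: it has no rational root (each ±√238 ± √46 is irrational), and any factorization into two quadratics over Q would force √(10948) ∈ Q (pairing opposite roots) or √238, √46 ∈ Q (other pairings), all impossible. Hence [Q(γ):Q] = 4 = [Q(√238, √46):Q], so Q(γ) = Q(√238, √46).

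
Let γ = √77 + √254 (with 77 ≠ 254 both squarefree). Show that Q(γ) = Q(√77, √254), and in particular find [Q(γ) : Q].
[Q(γ) : Q] = 4 (equivalently, Q(γ) = Q(√77, √254))

Obviously Q(γ) ⊆ Q(√77, √254), and [Q(√77, √254):Q] = 4 (since 77, 254 are distinct squarefree integers > 1 with 19558 not a perfect square). To show equality we compute the minimal polynomial of γ. From γ = √77 + √254: γ^2 = 77 + 2√(19558) + 254 = 331 + 2√(19558), so γ^2 - 331 = 2√(19558); squaring, (γ^2 - 331)^2 = 4·19558, i.e. γ^4 - 662γ^2 + 109561 - 78232 = 0, i.e. γ^4 - 662γ^2 + 31329 = 0. So γ is a root of x^4 - 662x^2 + 31329. This polynomial is irreducible over Q: it has no rational root (each ±√77 ± √254 is irrational), and any factorization into two quadratics over Q would force √(19558) ∈ Q (pairing opposite roots) or √77, √254 ∈ Q (other pairings), all impossible. Hence [Q(γ):Q] = 4 = [Q(√77, √254):Q], so Q(γ) = Q(√77, √254).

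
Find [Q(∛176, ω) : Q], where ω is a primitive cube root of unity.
[Q(∛176, ω) : Q] = 6

[Q(∛176):Q] = 3 (min poly x^3 - 176, irreducible since 176 is not a perfect cube). [Q(ω):Q] = 2 (min poly x^2 + x + 1). Since Q(∛176) ⊂ R and ω ∉ R, we have ω ∉ Q(∛176), so x^2 + x + 1 remains irreducible over Q(∛176) and [Q(∛176, ω) : Q(∛176)] = 2. By the tower law, [Q(∛176, ω) : Q] = 3 · 2 = 6. (In fact Q(∛176, ω) is the splitting field of x^3 - 176 over Q.)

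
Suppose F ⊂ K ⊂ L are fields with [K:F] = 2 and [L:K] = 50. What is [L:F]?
[L:F] = 100

The tower law says that for any tower of field extensions F ⊂ K ⊂ L with finite degrees, [L:F] = [L:K] · [K:F]. Here this gives [L:F] = 50 · 2 = 100.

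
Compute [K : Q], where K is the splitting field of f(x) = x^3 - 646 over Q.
[K : Q] = 6

The roots of x^3 - 646 are ∛646, ω∛646, ω^2∛646 where ω = e^(2πi/3) is a primitive cube root of unity, so K = Q(∛646, ω). Now [Q(∛646):Q] = 3 (since 646 is not a perfect cube, x^3 - 646 is irreducible) and [Q(ω):Q] = 2. Both 2 and 3 divide [K:Q], and [K:Q] ≤ 3·2 = 6, so [K:Q] = 6. (Equivalently: Q(∛646) ⊂ R but ω ∉ R, so [K : Q(∛646)] = 2.)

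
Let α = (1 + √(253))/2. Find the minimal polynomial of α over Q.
m_α(x) = x^2 - x - 63

From 2α - 1 = √(253), squaring gives (2α - 1)^2 = 253, i.e. 4α^2 - 4α + 1 = 253, so α^2 - α + (1 - 253)/4 = 0. Since 253 ≡ 1 (mod 4), (1 - 253)/4 = -63 ∈ Z. The polynomial x^2 - x - 63 has discriminant 1 - 4·(-63) = 253, which is not a perfect square in Q (d = 253 is squarefree and ≠ 1), so x^2 - x - 63 is irreducible over Q. It is the minimal polynomial of α.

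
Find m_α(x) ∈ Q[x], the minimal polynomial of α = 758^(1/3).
m_α(x) = x^3 - 758

α satisfies α^3 = 758, so x^3 - 758 annihilates α. By the rational root test, a rational root p/q (in lowest terms) of x^3 - 758 would satisfy p^3 = 758 q^3, forcing q = 1 and p^3 = 758; but 758 is not a perfect cube, contradiction. A monic cubic over Q with no rational root is irreducible (any nontrivial factorization would include a linear factor). Hence x^3 - 758 is the minimal polynomial of α, and in particular [Q(α):Q] = 3.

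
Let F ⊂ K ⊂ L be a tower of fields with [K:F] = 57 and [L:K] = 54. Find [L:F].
[L:F] = 3078

The tower law says that for any tower of field extensions F ⊂ K ⊂ L with finite degrees, [L:F] = [L:K] · [K:F]. Here this gives [L:F] = 54 · 57 = 3078.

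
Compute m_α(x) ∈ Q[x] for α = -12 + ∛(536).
m_α(x) = x^3 + 36x^2 + 432x + 1192

Set β = α + 12 = ∛(536), so β^3 = 536. Then (α + 12)^3 - 536 = 0, i.e. α is a root of g(x) = (x + 12)^3 - 536 = x^3 + 36x^2 + 432x + 1192. Since g(x) = h(x + 12) where h(x) = x^3 - 536, and h is irreducible over Q (because 536 is not a perfect cube, so h has no rational root, and a monic cubic with no rational root is irreducible), g is also irreducible (irreducibility is preserved under the substitution x → x + 12). Hence m_α(x) = x^3 + 36x^2 + 432x + 1192.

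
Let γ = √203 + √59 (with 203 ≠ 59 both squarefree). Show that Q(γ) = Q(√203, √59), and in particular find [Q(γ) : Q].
[Q(γ) : Q] = 4 (equivalently, Q(γ) = Q(√203, √59))

Obviously Q(γ) ⊆ Q(√203, √59), and [Q(√203, √59):Q] = 4 (since 203, 59 are distinct squarefree integers > 1 with 11977 not a perfect square). To show equality we compute the minimal polynomial of γ. From γ = √203 + √59: γ^2 = 203 + 2√(11977) + 59 = 262 + 2√(11977), so γ^2 - 262 = 2√(11977); squaring, (γ^2 - 262)^2 = 4·11977, i.e. γ^4 - 524γ^2 + 68644 - 47908 = 0, i.e. γ^4 - 524γ^2 + 20736 = 0. So γ is a root of x^4 - 524x^2 + 20736. This polynomial is irreducible over Q: it has no rational root (each ±√203 ± √59 is irrational), and any factorization into two quadratics over Q would force √(11977) ∈ Q (pairing opposite roots) or √203, √59 ∈ Q (other pairings), all impossible. Hence [Q(γ):Q] = 4 = [Q(√203, √59):Q], so Q(γ) = Q(√203, √59).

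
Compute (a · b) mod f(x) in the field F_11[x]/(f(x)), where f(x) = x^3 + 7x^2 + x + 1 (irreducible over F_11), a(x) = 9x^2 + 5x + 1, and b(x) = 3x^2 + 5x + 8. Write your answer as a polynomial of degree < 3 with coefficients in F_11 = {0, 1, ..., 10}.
a · b ≡ 8x^2 + 4x + 5 (mod f(x))

Multiply in F_11[x]: a(x)·b(x) = (9x^2 + 5x + 1)·(3x^2 + 5x + 8) = 5x^4 + 5x^3 + x^2 + x + 8. This has degree ≥ 3, so divide by f(x) over F_11: 5x^4 + 5x^3 + x^2 + x + 8 = (5x + 3)·(x^3 + 7x^2 + x + 1) + (8x^2 + 4x + 5). Hence a·b ≡ 8x^2 + 4x + 5 (mod f). (F_11[x]/(f) is a field with 11^3 = 1331 elements since f is irreducible of degree 3.)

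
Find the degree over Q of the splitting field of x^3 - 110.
[K : Q] = 6

The roots of x^3 - 110 are ∛110, ω∛110, ω^2∛110 where ω = e^(2πi/3) is a primitive cube root of unity, so K = Q(∛110, ω). Now [Q(∛110):Q] = 3 (since 110 is not a perfect cube, x^3 - 110 is irreducible) and [Q(ω):Q] = 2. Both 2 and 3 divide [K:Q], and [K:Q] ≤ 3·2 = 6, so [K:Q] = 6. (Equivalently: Q(∛110) ⊂ R but ω ∉ R, so [K : Q(∛110)] = 2.)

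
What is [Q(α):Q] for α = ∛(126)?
[Q(α):Q] = 3

The minimal polynomial of α is x^3 - 126, irreducible over Q since 126 is not a perfect cube (so x^3 - 126 has no rational root). Hence [Q(α):Q] = deg(m_α) = 3.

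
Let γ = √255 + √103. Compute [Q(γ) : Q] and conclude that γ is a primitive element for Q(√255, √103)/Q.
[Q(γ) : Q] = 4 (equivalently, Q(γ) = Q(√255, √103))

Obviously Q(γ) ⊆ Q(√255, √103), and [Q(√255, √103):Q] = 4 (since 255, 103 are distinct squarefree integers > 1 with 26265 not a perfect square). To show equality we compute the minimal polynomial of γ. From γ = √255 + √103: γ^2 = 255 + 2√(26265) + 103 = 358 + 2√(26265), so γ^2 - 358 = 2√(26265); squaring, (γ^2 - 358)^2 = 4·26265, i.e. γ^4 - 716γ^2 + 128164 - 105060 = 0, i.e. γ^4 - 716γ^2 + 23104 = 0. So γ is a root of x^4 - 716x^2 + 23104. This polynomial is irreducible over Q: it has no rational root (each ±√255 ± √103 is irrational), and any factorization into two quadratics over Q would force √(26265) ∈ Q (pairing opposite roots) or √255, √103 ∈ Q (other pairings), all impossible. Hence [Q(γ):Q] = 4 = [Q(√255, √103):Q], so Q(γ) = Q(√255, √103).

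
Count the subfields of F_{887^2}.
F_{887^2} has 2 subfields

The subfields of F_{p^n} are exactly the fields F_{p^d} for d | n (each is the fixed field of the unique index-d subgroup of Gal(F_{p^n}/F_p) ≅ Z/nZ). The divisors of n = 2 are {1, 2}, giving 2 subfields: F_{887^1}, F_{887^2}.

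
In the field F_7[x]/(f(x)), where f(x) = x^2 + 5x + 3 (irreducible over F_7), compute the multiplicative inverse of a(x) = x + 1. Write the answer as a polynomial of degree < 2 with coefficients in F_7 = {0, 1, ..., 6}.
a(x)^(-1) ≡ x + 4 (mod f(x))

Since f is irreducible over F_7, F_7[x]/(f) is a field and a(x) ≠ 0 has an inverse. Apply the extended Euclidean algorithm to f(x) and a(x) in F_7[x]: f(x) = (x + 4)·a(x) + (6). The last nonzero remainder is the constant 6 = gcd(f, a) in F_7. Back-substituting through the division chain expresses 6 = s(x)·a(x) + t(x)·f(x) with s(x) ≡ 6x + 3 (mod f), so (6x + 3)·a(x) ≡ 6 (mod f). Multiplying by 6^(-1) ≡ 6 in F_7 gives a(x)^(-1) ≡ 6·(6x + 3) ≡ x + 4 (mod f). Check: (x + 1)·(x + 4) = x^2 + 5x + 4 ≡ 1 (mod x^2 + 5x + 3).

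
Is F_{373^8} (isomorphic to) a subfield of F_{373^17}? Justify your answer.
No: F_{373^8} is not a subfield of F_{373^17}

F_{p^m} embeds in F_{p^n} iff m | n. Here 8 ∤ 17 (since 17 = 2·8 + 1 with remainder 1 ≠ 0), so F_{373^8} is not a subfield of F_{373^17}. Equivalently: if it were, the tower law would give 8 = [F_{373^8}:F_373] dividing [F_{373^17}:F_373] = 17, contradiction.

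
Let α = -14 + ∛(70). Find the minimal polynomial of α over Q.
m_α(x) = x^3 + 42x^2 + 588x + 2674

Set β = α + 14 = ∛(70), so β^3 = 70. Then (α + 14)^3 - 70 = 0, i.e. α is a root of g(x) = (x + 14)^3 - 70 = x^3 + 42x^2 + 588x + 2674. Since g(x) = h(x + 14) where h(x) = x^3 - 70, and h is irreducible over Q (because 70 is not a perfect cube, so h has no rational root, and a monic cubic with no rational root is irreducible), g is also irreducible (irreducibility is preserved under the substitution x → x + 14). Hence m_α(x) = x^3 + 42x^2 + 588x + 2674.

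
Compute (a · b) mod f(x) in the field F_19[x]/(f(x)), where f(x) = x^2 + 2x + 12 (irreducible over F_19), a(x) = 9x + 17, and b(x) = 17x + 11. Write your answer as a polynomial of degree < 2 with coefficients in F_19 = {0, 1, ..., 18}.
a · b ≡ 6x + 4 (mod f(x))

Multiply in F_19[x]: a(x)·b(x) = (9x + 17)·(17x + 11) = x^2 + 8x + 16. This has degree ≥ 2, so divide by f(x) over F_19: x^2 + 8x + 16 = (1)·(x^2 + 2x + 12) + (6x + 4). Hence a·b ≡ 6x + 4 (mod f). (F_19[x]/(f) is a field with 19^2 = 361 elements since f is irreducible of degree 2.)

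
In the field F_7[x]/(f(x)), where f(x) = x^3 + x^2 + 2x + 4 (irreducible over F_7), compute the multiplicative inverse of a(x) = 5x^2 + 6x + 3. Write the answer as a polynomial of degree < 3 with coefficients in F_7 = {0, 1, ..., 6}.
a(x)^(-1) ≡ 6x^2 + x + 1 (mod f(x))

Since f is irreducible over F_7, F_7[x]/(f) is a field and a(x) ≠ 0 has an inverse. Apply the extended Euclidean algorithm to f(x) and a(x) in F_7[x]: f(x) = (3x + 5)·a(x) + (5x + 3);  a(x) = (x + 2)·(5x + 3) + (4). The last nonzero remainder is the constant 4 = gcd(f, a) in F_7. Back-substituting through the division chain expresses 4 = s(x)·a(x) + t(x)·f(x) with s(x) ≡ 3x^2 + 4x + 4 (mod f), so (3x^2 + 4x + 4)·a(x) ≡ 4 (mod f). Multiplying by 4^(-1) ≡ 2 in F_7 gives a(x)^(-1) ≡ 2·(3x^2 + 4x + 4) ≡ 6x^2 + x + 1 (mod f). Check: (5x^2 + 6x + 3)·(6x^2 + x + 1) = 2x^4 + 6x^3 + x^2 + 2x + 3 ≡ 1 (mod x^3 + x^2 + 2x + 4).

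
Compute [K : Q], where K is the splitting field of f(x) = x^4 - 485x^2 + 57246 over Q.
[K : Q] = 4

Solving the quadratic in x^2: x^2 = (485 ± √(485^2 - 4·57246))/2 = (485 ± √6241)/2 = (485 ± 79)/2, giving x^2 = 282 or x^2 = 203. So f(x) = (x^2 - 282)(x^2 - 203) and the roots of f are ±√282, ±√203. Hence the splitting field is K = Q(√282, √203). Since 282 and 203 are distinct squarefree integers > 1, their product 57246 is not a perfect square, so √203 ∉ Q(√282). By the tower law [K:Q] = [Q(√282,√203):Q(√282)] · [Q(√282):Q] = 2 · 2 = 4.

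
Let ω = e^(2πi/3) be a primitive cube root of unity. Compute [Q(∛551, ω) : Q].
[Q(∛551, ω) : Q] = 6

[Q(∛551):Q] = 3 (min poly x^3 - 551, irreducible since 551 is not a perfect cube). [Q(ω):Q] = 2 (min poly x^2 + x + 1). Since Q(∛551) ⊂ R and ω ∉ R, we have ω ∉ Q(∛551), so x^2 + x + 1 remains irreducible over Q(∛551) and [Q(∛551, ω) : Q(∛551)] = 2. By the tower law, [Q(∛551, ω) : Q] = 3 · 2 = 6. (In fact Q(∛551, ω) is the splitting field of x^3 - 551 over Q.)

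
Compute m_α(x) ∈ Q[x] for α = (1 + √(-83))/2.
m_α(x) = x^2 - x + 21

From 2α - 1 = √(-83), squaring gives (2α - 1)^2 = -83, i.e. 4α^2 - 4α + 1 = -83, so α^2 - α + (1 + 83)/4 = 0. Since -83 ≡ 1 (mod 4), (1 + 83)/4 = 21 ∈ Z. The polynomial x^2 - x + 21 has discriminant 1 - 4·(21) = -83, which is not a perfect square in Q (d = -83 is squarefree and ≠ 1), so x^2 - x + 21 is irreducible over Q. It is the minimal polynomial of α.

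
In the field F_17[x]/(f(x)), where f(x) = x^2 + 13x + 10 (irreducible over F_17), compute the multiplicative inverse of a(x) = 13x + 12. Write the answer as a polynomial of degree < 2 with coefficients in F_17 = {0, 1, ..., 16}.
a(x)^(-1) ≡ 14x + 3 (mod f(x))

Since f is irreducible over F_17, F_17[x]/(f) is a field and a(x) ≠ 0 has an inverse. Apply the extended Euclidean algorithm to f(x) and a(x) in F_17[x]: f(x) = (4x + 13)·a(x) + (7). The last nonzero remainder is the constant 7 = gcd(f, a) in F_17. Back-substituting through the division chain expresses 7 = s(x)·a(x) + t(x)·f(x) with s(x) ≡ 13x + 4 (mod f), so (13x + 4)·a(x) ≡ 7 (mod f). Multiplying by 7^(-1) ≡ 5 in F_17 gives a(x)^(-1) ≡ 5·(13x + 4) ≡ 14x + 3 (mod f). Check: (13x + 12)·(14x + 3) = 12x^2 + 3x + 2 ≡ 1 (mod x^2 + 13x + 10).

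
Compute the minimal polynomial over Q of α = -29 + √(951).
m_α(x) = x^2 + 58x - 110

From α + 29 = √(951), squaring gives (α + 29)^2 = 951, i.e. α^2 + 58α + 841 = 951, so α^2 + 58α - 110 = 0. The discriminant of x^2 + 58x - 110 is (58)^2 - 4·(-110) = 3364 + 440 = 3804, and 4·(951) is not a perfect square in Q since 951 is squarefree and ≠ 1. Hence x^2 + 58x - 110 is irreducible over Q and is the minimal polynomial of α.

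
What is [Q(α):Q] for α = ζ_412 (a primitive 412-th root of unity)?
[Q(α):Q] = 204

The minimal polynomial of ζ_412 over Q is the 412-th cyclotomic polynomial Φ_412(x), which is irreducible over Q and has degree φ(412) = 204. Hence [Q(α):Q] = φ(412) = 204.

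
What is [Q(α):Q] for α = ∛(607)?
[Q(α):Q] = 3

The minimal polynomial of α is x^3 - 607, irreducible over Q since 607 is not a perfect cube (so x^3 - 607 has no rational root). Hence [Q(α):Q] = deg(m_α) = 3.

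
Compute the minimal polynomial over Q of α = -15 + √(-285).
m_α(x) = x^2 + 30x + 510

From α + 15 = √(-285), squaring gives (α + 15)^2 = -285, i.e. α^2 + 30α + 225 = -285, so α^2 + 30α + 510 = 0. The discriminant of x^2 + 30x + 510 is (30)^2 - 4·(510) = 900 - 2040 = -1140, and 4·(-285) is not a perfect square in Q since -285 is squarefree and ≠ 1. Hence x^2 + 30x + 510 is irreducible over Q and is the minimal polynomial of α.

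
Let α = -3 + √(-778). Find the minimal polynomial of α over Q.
m_α(x) = x^2 + 6x + 787

From α + 3 = √(-778), squaring gives (α + 3)^2 = -778, i.e. α^2 + 6α + 9 = -778, so α^2 + 6α + 787 = 0. The discriminant of x^2 + 6x + 787 is (6)^2 - 4·(787) = 36 - 3148 = -3112, and 4·(-778) is not a perfect square in Q since -778 is squarefree and ≠ 1. Hence x^2 + 6x + 787 is irreducible over Q and is the minimal polynomial of α.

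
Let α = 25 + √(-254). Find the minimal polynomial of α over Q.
m_α(x) = x^2 - 50x + 879

From α - 25 = √(-254), squaring gives (α - 25)^2 = -254, i.e. α^2 - 50α + 625 = -254, so α^2 - 50α + 879 = 0. The discriminant of x^2 - 50x + 879 is (-50)^2 - 4·(879) = 2500 - 3516 = -1016, and 4·(-254) is not a perfect square in Q since -254 is squarefree and ≠ 1. Hence x^2 - 50x + 879 is irreducible over Q and is the minimal polynomial of α.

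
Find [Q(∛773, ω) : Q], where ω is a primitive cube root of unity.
[Q(∛773, ω) : Q] = 6

[Q(∛773):Q] = 3 (min poly x^3 - 773, irreducible since 773 is not a perfect cube). [Q(ω):Q] = 2 (min poly x^2 + x + 1). Since Q(∛773) ⊂ R and ω ∉ R, we have ω ∉ Q(∛773), so x^2 + x + 1 remains irreducible over Q(∛773) and [Q(∛773, ω) : Q(∛773)] = 2. By the tower law, [Q(∛773, ω) : Q] = 3 · 2 = 6. (In fact Q(∛773, ω) is the splitting field of x^3 - 773 over Q.)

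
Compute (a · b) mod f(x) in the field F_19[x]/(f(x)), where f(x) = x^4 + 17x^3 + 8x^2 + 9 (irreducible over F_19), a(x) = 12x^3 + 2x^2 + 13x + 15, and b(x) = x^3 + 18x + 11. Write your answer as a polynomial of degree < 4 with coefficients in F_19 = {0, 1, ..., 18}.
a · b ≡ 3x^3 + 17x^2 + 8x + 1 (mod f(x))

Multiply in F_19[x]: a(x)·b(x) = (12x^3 + 2x^2 + 13x + 15)·(x^3 + 18x + 11) = 12x^6 + 2x^5 + x^4 + 12x^3 + 9x^2 + 14x + 13. This has degree ≥ 4, so divide by f(x) over F_19: 12x^6 + 2x^5 + x^4 + 12x^3 + 9x^2 + 14x + 13 = (12x^2 + 7x + 14)·(x^4 + 17x^3 + 8x^2 + 9) + (3x^3 + 17x^2 + 8x + 1). Hence a·b ≡ 3x^3 + 17x^2 + 8x + 1 (mod f). (F_19[x]/(f) is a field with 19^4 = 130321 elements since f is irreducible of degree 4.)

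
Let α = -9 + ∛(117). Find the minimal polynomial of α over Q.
m_α(x) = x^3 + 27x^2 + 243x + 612

Set β = α + 9 = ∛(117), so β^3 = 117. Then (α + 9)^3 - 117 = 0, i.e. α is a root of g(x) = (x + 9)^3 - 117 = x^3 + 27x^2 + 243x + 612. Since g(x) = h(x + 9) where h(x) = x^3 - 117, and h is irreducible over Q (because 117 is not a perfect cube, so h has no rational root, and a monic cubic with no rational root is irreducible), g is also irreducible (irreducibility is preserved under the substitution x → x + 9). Hence m_α(x) = x^3 + 27x^2 + 243x + 612.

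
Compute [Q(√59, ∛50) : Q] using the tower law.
[Q(√59, ∛50) : Q] = 6

Let L = Q(√59, ∛50). Since Q(√59) ⊂ L and [Q(√59):Q] = 2, the tower law gives 2 | [L:Q]. Likewise Q(∛50) ⊂ L with [Q(∛50):Q] = 3 (because 50 is not a perfect cube), so 3 | [L:Q]. As gcd(2,3) = 1, [L:Q] is divisible by 6. Conversely L is generated over Q by √59 and ∛50, so [L:Q] ≤ 2·3 = 6. Therefore [Q(√59, ∛50) : Q] = 6.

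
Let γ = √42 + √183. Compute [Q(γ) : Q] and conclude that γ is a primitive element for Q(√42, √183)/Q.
[Q(γ) : Q] = 4 (equivalently, Q(γ) = Q(√42, √183))

Obviously Q(γ) ⊆ Q(√42, √183), and [Q(√42, √183):Q] = 4 (since 42, 183 are distinct squarefree integers > 1 with 7686 not a perfect square). To show equality we compute the minimal polynomial of γ. From γ = √42 + √183: γ^2 = 42 + 2√(7686) + 183 = 225 + 2√(7686), so γ^2 - 225 = 2√(7686); squaring, (γ^2 - 225)^2 = 4·7686, i.e. γ^4 - 450γ^2 + 50625 - 30744 = 0, i.e. γ^4 - 450γ^2 + 19881 = 0. So γ is a root of x^4 - 450x^2 + 19881. This polynomial is irreducible over Q: it has no rational root (each ±√42 ± √183 is irrational), and any factorization into two quadratics over Q would force √(7686) ∈ Q (pairing opposite roots) or √42, √183 ∈ Q (other pairings), all impossible. Hence [Q(γ):Q] = 4 = [Q(√42, √183):Q], so Q(γ) = Q(√42, √183).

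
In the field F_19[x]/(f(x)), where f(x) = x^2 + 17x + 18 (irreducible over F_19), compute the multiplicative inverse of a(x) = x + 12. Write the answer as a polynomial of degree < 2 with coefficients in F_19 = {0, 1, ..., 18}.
a(x)^(-1) ≡ 5x + 6 (mod f(x))

Since f is irreducible over F_19, F_19[x]/(f) is a field and a(x) ≠ 0 has an inverse. Apply the extended Euclidean algorithm to f(x) and a(x) in F_19[x]: f(x) = (x + 5)·a(x) + (15). The last nonzero remainder is the constant 15 = gcd(f, a) in F_19. Back-substituting through the division chain expresses 15 = s(x)·a(x) + t(x)·f(x) with s(x) ≡ 18x + 14 (mod f), so (18x + 14)·a(x) ≡ 15 (mod f). Multiplying by 15^(-1) ≡ 14 in F_19 gives a(x)^(-1) ≡ 14·(18x + 14) ≡ 5x + 6 (mod f). Check: (x + 12)·(5x + 6) = 5x^2 + 9x + 15 ≡ 1 (mod x^2 + 17x + 18).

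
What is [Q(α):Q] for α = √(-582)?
[Q(α):Q] = 2

[Q(α):Q] equals the degree of the minimal polynomial of α. Here α^2 = -582 and x^2 + 582 is irreducible (d = -582 is squarefree, ≠ 1, hence not a square), so deg(m_α) = 2. Thus [Q(α):Q] = 2.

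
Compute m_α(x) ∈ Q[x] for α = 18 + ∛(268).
m_α(x) = x^3 - 54x^2 + 972x - 6100

Set β = α - 18 = ∛(268), so β^3 = 268. Then (α - 18)^3 - 268 = 0, i.e. α is a root of g(x) = (x - 18)^3 - 268 = x^3 - 54x^2 + 972x - 6100. Since g(x) = h(x - 18) where h(x) = x^3 - 268, and h is irreducible over Q (because 268 is not a perfect cube, so h has no rational root, and a monic cubic with no rational root is irreducible), g is also irreducible (irreducibility is preserved under the substitution x → x - 18). Hence m_α(x) = x^3 - 54x^2 + 972x - 6100.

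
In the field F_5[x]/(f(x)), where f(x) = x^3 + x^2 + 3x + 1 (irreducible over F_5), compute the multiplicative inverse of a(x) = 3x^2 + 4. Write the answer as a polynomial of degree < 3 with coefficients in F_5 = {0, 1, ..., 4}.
a(x)^(-1) ≡ x + 1 (mod f(x))

Since f is irreducible over F_5, F_5[x]/(f) is a field and a(x) ≠ 0 has an inverse. Apply the extended Euclidean algorithm to f(x) and a(x) in F_5[x]: f(x) = (2x + 2)·a(x) + (3). The last nonzero remainder is the constant 3 = gcd(f, a) in F_5. Back-substituting through the division chain expresses 3 = s(x)·a(x) + t(x)·f(x) with s(x) ≡ 3x + 3 (mod f), so (3x + 3)·a(x) ≡ 3 (mod f). Multiplying by 3^(-1) ≡ 2 in F_5 gives a(x)^(-1) ≡ 2·(3x + 3) ≡ x + 1 (mod f). Check: (3x^2 + 4)·(x + 1) = 3x^3 + 3x^2 + 4x + 4 ≡ 1 (mod x^3 + x^2 + 3x + 1).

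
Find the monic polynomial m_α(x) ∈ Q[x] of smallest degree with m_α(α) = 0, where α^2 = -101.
m_α(x) = x^2 + 101

α satisfies α^2 + 101 = 0, so x^2 + 101 annihilates α. Since d = -101 is squarefree and ≠ 1, it is not a perfect square in Q, so x^2 + 101 has no rational root and is therefore irreducible over Q (a degree-2 polynomial over a field is irreducible iff it has no root). Hence m_α(x) = x^2 + 101.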